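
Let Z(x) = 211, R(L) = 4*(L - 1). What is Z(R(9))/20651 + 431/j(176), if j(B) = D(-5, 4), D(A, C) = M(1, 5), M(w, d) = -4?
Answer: -8899737/82604 ≈ -107.74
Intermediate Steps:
D(A, C) = -4
R(L) = -4 + 4*L (R(L) = 4*(-1 + L) = -4 + 4*L)
j(B) = -4
Z(R(9))/20651 + 431/j(176) = 211/20651 + 431/(-4) = 211*(1/20651) + 431*(-¼) = 211/20651 - 431/4 = -8899737/82604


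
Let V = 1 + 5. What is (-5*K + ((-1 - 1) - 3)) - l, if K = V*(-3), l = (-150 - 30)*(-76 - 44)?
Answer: -21515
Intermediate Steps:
V = 6
l = 21600 (l = -180*(-120) = 21600)
K = -18 (K = 6*(-3) = -18)
(-5*K + ((-1 - 1) - 3)) - l = (-5*(-18) + ((-1 - 1) - 3)) - 1*21600 = (90 + (-2 - 3)) - 21600 = (90 - 5) - 21600 = 85 - 21600 = -21515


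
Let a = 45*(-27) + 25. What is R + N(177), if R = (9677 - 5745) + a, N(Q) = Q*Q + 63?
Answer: 34134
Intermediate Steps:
N(Q) = 63 + Q² (N(Q) = Q² + 63 = 63 + Q²)
a = -1190 (a = -1215 + 25 = -1190)
R = 2742 (R = (9677 - 5745) - 1190 = 3932 - 1190 = 2742)
R + N(177) = 2742 + (63 + 177²) = 2742 + (63 + 31329) = 2742 + 31392 = 34134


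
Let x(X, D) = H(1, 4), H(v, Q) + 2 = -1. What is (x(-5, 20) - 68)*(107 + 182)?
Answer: -20519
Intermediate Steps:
H(v, Q) = -3 (H(v, Q) = -2 - 1 = -3)
x(X, D) = -3
(x(-5, 20) - 68)*(107 + 182) = (-3 - 68)*(107 + 182) = -71*289 = -20519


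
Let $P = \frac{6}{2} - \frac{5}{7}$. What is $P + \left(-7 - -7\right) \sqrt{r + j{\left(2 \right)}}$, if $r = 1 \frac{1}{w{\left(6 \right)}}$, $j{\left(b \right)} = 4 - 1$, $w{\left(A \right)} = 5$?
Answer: $\frac{16}{7} \approx 2.2857$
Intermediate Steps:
$j{\left(b \right)} = 3$ ($j{\left(b \right)} = 4 - 1 = 3$)
$r = \frac{1}{5}$ ($r = 1 \cdot \frac{1}{5} = \frac{1}{5} \approx 0.2$)
$P = \frac{16}{7}$ ($P = 6 \cdot \frac{1}{2} - \frac{5}{7} = 3 - \frac{5}{7} = \frac{16}{7} \approx 2.2857$)
$P + \left(-7 - -7\right) \sqrt{r + j{\left(2 \right)}} = \frac{16}{7} + \left(-7 - -7\right) \sqrt{\frac{1}{5} + 3} = \frac{16}{7} + \left(-7 + 7\right) \sqrt{\frac{16}{5}} = \frac{16}{7} + 0 \frac{4 \sqrt{5}}{5} = \frac{16}{7} + 0 = \frac{16}{7}$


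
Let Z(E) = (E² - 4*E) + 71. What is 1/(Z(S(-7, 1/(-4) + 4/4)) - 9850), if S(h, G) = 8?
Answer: -1/9747 ≈ -0.00010260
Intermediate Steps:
Z(E) = 71 + E² - 4*E
1/(Z(S(-7, 1/(-4) + 4/4)) - 9850) = 1/((71 + 8² - 4*8) - 9850) = 1/((71 + 64 - 32) - 9850) = 1/(103 - 9850) = 1/(-9747) = -1/9747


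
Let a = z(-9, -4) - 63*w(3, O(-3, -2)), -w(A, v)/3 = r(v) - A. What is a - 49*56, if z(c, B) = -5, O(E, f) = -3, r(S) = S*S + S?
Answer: -2182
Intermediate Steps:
r(S) = S + S² (r(S) = S² + S = S + S²)
w(A, v) = 3*A - 3*v*(1 + v) (w(A, v) = -3*(v*(1 + v) - A) = -3*(-A + v*(1 + v)) = 3*A - 3*v*(1 + v))
a = 562 (a = -5 - 63*(3*3 - 3*(-3)*(1 - 3)) = -5 - 63*(9 - 3*(-3)*(-2)) = -5 - 63*(9 - 18) = -5 - 63*(-9) = -5 + 567 = 562)
a - 49*56 = 562 - 49*56 = 562 - 2744 = -2182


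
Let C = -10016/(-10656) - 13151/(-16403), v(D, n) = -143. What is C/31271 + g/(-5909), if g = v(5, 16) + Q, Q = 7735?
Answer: -1296721347250370/1009306982905461 ≈ -1.2848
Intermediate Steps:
C = 9513422/5462199 (C = -10016*(-1/10656) - 13151*(-1/16403) = 313/333 + 13151/16403 = 9513422/5462199 ≈ 1.7417)
g = 7592 (g = -143 + 7735 = 7592)
C/31271 + g/(-5909) = (9513422/5462199)/31271 + 7592/(-5909) = (9513422/5462199)*(1/31271) + 7592*(-1/5909) = 9513422/170808424929 - 7592/5909 = -1296721347250370/1009306982905461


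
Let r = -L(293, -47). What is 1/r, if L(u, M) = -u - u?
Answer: 1/586 ≈ 0.0017065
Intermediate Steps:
L(u, M) = -2*u
r = 586 (r = -(-2)*293 = -1*(-586) = 586)
1/r = 1/586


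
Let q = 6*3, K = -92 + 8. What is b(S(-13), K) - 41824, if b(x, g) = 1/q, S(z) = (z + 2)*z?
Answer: -752831/18 ≈ -41824.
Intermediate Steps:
S(z) = z*(2 + z) (S(z) = (2 + z)*z = z*(2 + z))
K = -84
q = 18
b(x, g) = 1/18
b(S(-13), K) - 41824 = 1/18 - 41824 = -752831/18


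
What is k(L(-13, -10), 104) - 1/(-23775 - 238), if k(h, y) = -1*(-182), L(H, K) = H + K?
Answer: 4370367/24013 ≈ 182.00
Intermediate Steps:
k(h, y) = 182
k(L(-13, -10), 104) - 1/(-23775 - 238) = 182 - 1/(-23775 - 238) = 182 - 1/(-24013) = 182 - 1*(-1/24013) = 182 + 1/24013 = 4370367/24013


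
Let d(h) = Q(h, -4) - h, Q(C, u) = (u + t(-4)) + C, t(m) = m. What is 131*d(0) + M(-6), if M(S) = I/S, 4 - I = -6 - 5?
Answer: -2101/2 ≈ -1050.5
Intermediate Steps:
I = 15 (I = 4 - (-6 - 5) = 4 - 1*(-11) = 4 + 11 = 15)
Q(C, u) = -4 + C + u (Q(C, u) = (u - 4) + C = (-4 + u) + C = -4 + C + u)
M(S) = 15/S
d(h) = -8 (d(h) = (-4 + h - 4) - h = (-8 + h) - h = -8)
131*d(0) + M(-6) = 131*(-8) + 15/(-6) = -1048 + 15*(-⅙) = -1048 - 5/2 = -2101/2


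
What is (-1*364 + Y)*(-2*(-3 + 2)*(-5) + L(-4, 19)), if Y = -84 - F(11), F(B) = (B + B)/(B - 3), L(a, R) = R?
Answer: -16227/4 ≈ -4056.8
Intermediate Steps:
F(B) = 2*B/(-3 + B) (F(B) = (2*B)/(-3 + B) = 2*B/(-3 + B))
Y = -347/4 (Y = -84 - 2*11/(-3 + 11) = -84 - 2*11/8 = -84 - 1*11/4 = -84 - 11/4 = -347/4 ≈ -86.750)
(-1*364 + Y)*(-2*(-3 + 2)*(-5) + L(-4, 19)) = (-1*364 - 347/4)*(-2*(-3 + 2)*(-5) + 19) = (-364 - 347/4)*(-2*(-1)*(-5) + 19) = -1803*(2*(-5) + 19)/4 = -1803*(-10 + 19)/4 = -1803/4*9 = -16227/4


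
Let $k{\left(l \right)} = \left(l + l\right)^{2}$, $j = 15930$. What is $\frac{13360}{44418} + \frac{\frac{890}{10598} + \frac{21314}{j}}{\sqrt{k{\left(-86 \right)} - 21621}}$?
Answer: $\frac{6680}{22209} + \frac{60015868 \sqrt{7963}}{336090638205} \approx 0.31671$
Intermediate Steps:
$k{\left(l \right)} = 4 l^{2}$ ($k{\left(l \right)} = \left(2 l\right)^{2} = 4 l^{2}$)
$\frac{13360}{44418} + \frac{\frac{890}{10598} + \frac{21314}{j}}{\sqrt{k{\left(-86 \right)} - 21621}} = \frac{13360}{44418} + \frac{\frac{890}{10598} + \frac{21314}{15930}}{\sqrt{4 \left(-86\right)^{2} - 21621}} = 13360 \cdot \frac{1}{44418} + \frac{890 \cdot \frac{1}{10598} + 21314 \cdot \frac{1}{15930}}{\sqrt{4 \cdot 7396 - 21621}} = \frac{6680}{22209} + \frac{\frac{445}{5299} + \frac{10657}{7965}}{\sqrt{29584 - 21621}} = \frac{6680}{22209} + \frac{60015868}{42206535 \sqrt{7963}} = \frac{6680}{22209} + \frac{60015868 \frac{\sqrt{7963}}{7963}}{42206535} = \frac{6680}{22209} + \frac{60015868 \sqrt{7963}}{336090638205}$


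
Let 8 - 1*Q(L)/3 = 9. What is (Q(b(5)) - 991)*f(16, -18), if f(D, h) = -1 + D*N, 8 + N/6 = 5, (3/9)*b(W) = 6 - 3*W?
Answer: 287266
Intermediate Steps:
b(W) = 18 - 9*W (b(W) = 3*(6 - 3*W) = 18 - 9*W)
Q(L) = -3 (Q(L) = 24 - 3*9 = 24 - 27 = -3)
N = -18 (N = -48 + 6*5 = -48 + 30 = -18)
f(D, h) = -1 - 18*D (f(D, h) = -1 + D*(-18) = -1 - 18*D)
(Q(b(5)) - 991)*f(16, -18) = (-3 - 991)*(-1 - 18*16) = -994*(-1 - 288) = -994*(-289) = 287266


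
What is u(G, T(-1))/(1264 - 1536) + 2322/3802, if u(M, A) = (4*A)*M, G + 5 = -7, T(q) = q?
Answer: 14034/32317 ≈ 0.43426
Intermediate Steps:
G = -12 (G = -5 - 7 = -12)
u(M, A) = 4*A*M
u(G, T(-1))/(1264 - 1536) + 2322/3802 = (4*(-1)*(-12))/(1264 - 1536) + 2322/3802 = 48/(-272) + 2322*(1/3802) = 48*(-1/272) + 1161/1901 = -3/17 + 1161/1901 = 14034/32317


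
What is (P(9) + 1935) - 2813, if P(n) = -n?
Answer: -887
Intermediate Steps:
(P(9) + 1935) - 2813 = (-1*9 + 1935) - 2813 = (-9 + 1935) - 2813 = 1926 - 2813 = -887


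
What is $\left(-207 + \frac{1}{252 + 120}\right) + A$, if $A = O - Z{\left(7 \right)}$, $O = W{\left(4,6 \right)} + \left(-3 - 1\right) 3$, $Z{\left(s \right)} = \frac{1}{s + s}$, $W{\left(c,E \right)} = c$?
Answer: $- \frac{560039}{2604} \approx -215.07$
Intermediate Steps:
$Z{\left(s \right)} = \frac{1}{2 s}$
$O = -8$ ($O = 4 + \left(-3 - 1\right) 3 = 4 - 12 = -8$)
$A = - \frac{113}{14}$ ($A = -8 - \frac{1}{2 \cdot 7} = -8 - \frac{1}{2} \cdot \frac{1}{7} = -8 - \frac{1}{14} = - \frac{113}{14} \approx -8.0714$)
$\left(-207 + \frac{1}{252 + 120}\right) + A = \left(-207 + \frac{1}{252 + 120}\right) - \frac{113}{14} = \left(-207 + \frac{1}{372}\right) - \frac{113}{14} = - \frac{77003}{372} - \frac{113}{14} = - \frac{560039}{2604}$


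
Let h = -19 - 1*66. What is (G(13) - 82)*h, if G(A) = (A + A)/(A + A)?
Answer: 6885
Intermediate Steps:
G(A) = 1 (G(A) = (2*A)/((2*A)) = (2*A)*(1/(2*A)) = 1)
h = -85 (h = -19 - 66 = -85)
(G(13) - 82)*h = (1 - 82)*(-85) = -81*(-85) = 6885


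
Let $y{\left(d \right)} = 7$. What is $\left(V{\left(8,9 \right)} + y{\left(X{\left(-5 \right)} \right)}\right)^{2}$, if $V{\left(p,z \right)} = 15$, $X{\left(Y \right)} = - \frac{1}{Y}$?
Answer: $484$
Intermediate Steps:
$\left(V{\left(8,9 \right)} + y{\left(X{\left(-5 \right)} \right)}\right)^{2} = \left(15 + 7\right)^{2} = 22^{2} = 484$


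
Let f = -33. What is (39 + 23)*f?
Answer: -2046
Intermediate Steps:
(39 + 23)*f = (39 + 23)*(-33) = 62*(-33) = -2046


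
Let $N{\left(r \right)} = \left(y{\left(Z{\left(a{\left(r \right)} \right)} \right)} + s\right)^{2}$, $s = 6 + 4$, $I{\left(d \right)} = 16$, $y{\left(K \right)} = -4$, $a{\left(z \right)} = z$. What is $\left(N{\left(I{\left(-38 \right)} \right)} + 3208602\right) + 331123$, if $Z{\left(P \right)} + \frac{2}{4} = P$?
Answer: $3539761$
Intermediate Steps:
$Z{\left(P \right)} = - \frac{1}{2} + P$
$s = 10$
$N{\left(r \right)} = 36$ ($N{\left(r \right)} = \left(-4 + 10\right)^{2} = 6^{2} = 36$)
$\left(N{\left(I{\left(-38 \right)} \right)} + 3208602\right) + 331123 = \left(36 + 3208602\right) + 331123 = 3208638 + 331123 = 3539761$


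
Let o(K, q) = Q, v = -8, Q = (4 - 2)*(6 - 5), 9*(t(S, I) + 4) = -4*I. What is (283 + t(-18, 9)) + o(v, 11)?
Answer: 277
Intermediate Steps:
t(S, I) = -4 - 4*I/9 (t(S, I) = -4 + (-4*I)/9 = -4 - 4*I/9)
Q = 2 (Q = 2*1 = 2)
o(K, q) = 2
(283 + t(-18, 9)) + o(v, 11) = (283 + (-4 - 4/9*9)) + 2 = (283 + (-4 - 4)) + 2 = (283 - 8) + 2 = 275 + 2 = 277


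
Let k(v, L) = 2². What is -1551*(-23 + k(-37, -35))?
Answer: 29469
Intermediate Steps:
k(v, L) = 4
-1551*(-23 + k(-37, -35)) = -1551*(-23 + 4) = -1551*(-19) = 29469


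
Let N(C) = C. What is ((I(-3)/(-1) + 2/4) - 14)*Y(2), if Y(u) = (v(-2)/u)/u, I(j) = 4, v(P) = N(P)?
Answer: 35/4 ≈ 8.7500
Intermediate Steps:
v(P) = P
Y(u) = -2/u**2 (Y(u) = (-2/u)/u = -2/u**2)
((I(-3)/(-1) + 2/4) - 14)*Y(2) = ((4/(-1) + 2/4) - 14)*(-2/2**2) = ((4*(-1) + 2*(1/4)) - 14)*(-2*1/4) = ((-4 + 1/2) - 14)*(-1/2) = (-7/2 - 14)*(-1/2) = -35/2*(-1/2) = 35/4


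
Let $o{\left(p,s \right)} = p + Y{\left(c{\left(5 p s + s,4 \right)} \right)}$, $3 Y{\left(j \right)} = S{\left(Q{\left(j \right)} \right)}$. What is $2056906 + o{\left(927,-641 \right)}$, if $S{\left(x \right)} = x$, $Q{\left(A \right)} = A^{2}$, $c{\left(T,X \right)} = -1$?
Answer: $\frac{6173500}{3} \approx 2.0578 \cdot 10^{6}$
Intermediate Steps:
$Y{\left(j \right)} = \frac{j^{2}}{3}$
$o{\left(p,s \right)} = \frac{1}{3} + p$ ($o{\left(p,s \right)} = p + \frac{\left(-1\right)^{2}}{3} = p + \frac{1}{3} \cdot 1 = p + \frac{1}{3} = \frac{1}{3} + p$)
$2056906 + o{\left(927,-641 \right)} = 2056906 + \left(\frac{1}{3} + 927\right) = 2056906 + \frac{2782}{3} = \frac{6173500}{3}$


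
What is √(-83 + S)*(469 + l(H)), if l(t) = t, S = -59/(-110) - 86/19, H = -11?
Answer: 687*I*√42220090/1045 ≈ 4271.7*I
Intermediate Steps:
S = -8339/2090 (S = -59*(-1/110) - 86*1/19 = 59/110 - 86/19 = -8339/2090 ≈ -3.9900)
√(-83 + S)*(469 + l(H)) = √(-83 - 8339/2090)*(469 - 11) = √(-181809/2090)*458 = (3*I*√42220090/2090)*458 = 687*I*√42220090/1045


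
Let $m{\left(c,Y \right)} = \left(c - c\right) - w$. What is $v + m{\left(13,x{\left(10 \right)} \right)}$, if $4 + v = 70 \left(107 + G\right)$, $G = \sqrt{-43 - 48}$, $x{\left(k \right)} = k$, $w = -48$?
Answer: $7534 + 70 i \sqrt{91} \approx 7534.0 + 667.76 i$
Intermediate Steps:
$G = i \sqrt{91}$ ($G = \sqrt{-91} = i \sqrt{91} \approx 9.5394 i$)
$v = 7486 + 70 i \sqrt{91}$ ($v = -4 + 70 \left(107 + i \sqrt{91}\right) = -4 + \left(7490 + 70 i \sqrt{91}\right) = 7486 + 70 i \sqrt{91} \approx 7486.0 + 667.76 i$)
$m{\left(c,Y \right)} = 48$ ($m{\left(c,Y \right)} = \left(c - c\right) - -48 = 0 + 48 = 48$)
$v + m{\left(13,x{\left(10 \right)} \right)} = \left(7486 + 70 i \sqrt{91}\right) + 48 = 7534 + 70 i \sqrt{91}$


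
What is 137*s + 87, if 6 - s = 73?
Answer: -9092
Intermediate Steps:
s = -67 (s = 6 - 1*73 = 6 - 73 = -67)
137*s + 87 = 137*(-67) + 87 = -9179 + 87 = -9092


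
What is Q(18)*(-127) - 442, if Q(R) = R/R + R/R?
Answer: -696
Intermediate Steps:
Q(R) = 2 (Q(R) = 1 + 1 = 2)
Q(18)*(-127) - 442 = 2*(-127) - 442 = -254 - 442 = -696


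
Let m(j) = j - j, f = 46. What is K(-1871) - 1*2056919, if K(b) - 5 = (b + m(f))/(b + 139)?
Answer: -3562573177/1732 ≈ -2.0569e+6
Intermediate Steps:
m(j) = 0
K(b) = 5 + b/(139 + b) (K(b) = 5 + (b + 0)/(b + 139) = 5 + b/(139 + b))
K(-1871) - 1*2056919 = (695 + 6*(-1871))/(139 - 1871) - 1*2056919 = (695 - 11226)/(-1732) - 2056919 = -1/1732*(-10531) - 2056919 = 10531/1732 - 2056919 = -3562573177/1732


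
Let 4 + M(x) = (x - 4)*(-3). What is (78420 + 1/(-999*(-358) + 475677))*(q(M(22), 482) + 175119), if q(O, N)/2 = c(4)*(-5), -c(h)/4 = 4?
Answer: 11454285633073699/833319 ≈ 1.3745e+10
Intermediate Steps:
c(h) = -16 (c(h) = -4*4 = -16)
M(x) = 8 - 3*x (M(x) = -4 + (x - 4)*(-3) = -4 + (-4 + x)*(-3) = -4 + (12 - 3*x) = 8 - 3*x)
q(O, N) = 160 (q(O, N) = 2*(-16*(-5)) = 2*80 = 160)
(78420 + 1/(-999*(-358) + 475677))*(q(M(22), 482) + 175119) = (78420 + 1/(-999*(-358) + 475677))*(160 + 175119) = (78420 + 1/(357642 + 475677))*175279 = (78420 + 1/833319)*175279 = (65348875981/833319)*175279 = 11454285633073699/833319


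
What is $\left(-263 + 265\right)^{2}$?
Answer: $4$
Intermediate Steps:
$\left(-263 + 265\right)^{2} = 2^{2} = 4$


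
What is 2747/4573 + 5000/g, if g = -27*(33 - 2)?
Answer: -20565761/3827601 ≈ -5.3730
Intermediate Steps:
g = -837 (g = -27*31 = -837)
2747/4573 + 5000/g = 2747/4573 + 5000/(-837) = 2747*(1/4573) + 5000*(-1/837) = 2747/4573 - 5000/837 = -20565761/3827601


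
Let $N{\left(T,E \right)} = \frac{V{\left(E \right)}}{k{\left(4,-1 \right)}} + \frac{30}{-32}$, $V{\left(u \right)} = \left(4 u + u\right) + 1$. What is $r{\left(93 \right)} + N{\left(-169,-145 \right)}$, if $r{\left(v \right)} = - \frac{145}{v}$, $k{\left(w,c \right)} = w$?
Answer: $- \frac{273043}{1488} \approx -183.5$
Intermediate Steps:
$V{\left(u \right)} = 1 + 5 u$ ($V{\left(u \right)} = 5 u + 1 = 1 + 5 u$)
$N{\left(T,E \right)} = - \frac{11}{16} + \frac{5 E}{4}$ ($N{\left(T,E \right)} = \frac{1 + 5 E}{4} + \frac{30}{-32} = \left(1 + 5 E\right) \frac{1}{4} + 30 \left(- \frac{1}{32}\right) = \left(\frac{1}{4} + \frac{5 E}{4}\right) - \frac{15}{16} = - \frac{11}{16} + \frac{5 E}{4}$)
$r{\left(93 \right)} + N{\left(-169,-145 \right)} = - \frac{145}{93} + \left(- \frac{11}{16} + \frac{5}{4} \left(-145\right)\right) = \left(-145\right) \frac{1}{93} - \frac{2911}{16} = - \frac{145}{93} - \frac{2911}{16} = - \frac{273043}{1488}$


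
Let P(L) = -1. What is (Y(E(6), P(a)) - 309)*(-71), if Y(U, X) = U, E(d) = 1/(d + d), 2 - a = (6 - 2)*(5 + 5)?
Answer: 263197/12 ≈ 21933.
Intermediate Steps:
a = -38 (a = 2 - (6 - 2)*(5 + 5) = 2 - 4*10 = 2 - 1*40 = 2 - 40 = -38)
E(d) = 1/(2*d)
(Y(E(6), P(a)) - 309)*(-71) = ((½)/6 - 309)*(-71) = ((½)*(⅙) - 309)*(-71) = (1/12 - 309)*(-71) = -3707/12*(-71) = 263197/12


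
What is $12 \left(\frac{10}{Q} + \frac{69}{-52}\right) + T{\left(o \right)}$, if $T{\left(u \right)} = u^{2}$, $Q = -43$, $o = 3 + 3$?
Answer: $\frac{9663}{559} \approx 17.286$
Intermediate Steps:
$o = 6$
$12 \left(\frac{10}{Q} + \frac{69}{-52}\right) + T{\left(o \right)} = 12 \left(\frac{10}{-43} + \frac{69}{-52}\right) + 6^{2} = 12 \left(10 \left(- \frac{1}{43}\right) + 69 \left(- \frac{1}{52}\right)\right) + 36 = 12 \left(- \frac{10}{43} - \frac{69}{52}\right) + 36 = 12 \left(- \frac{3487}{2236}\right) + 36 = - \frac{10461}{559} + 36 = \frac{9663}{559}$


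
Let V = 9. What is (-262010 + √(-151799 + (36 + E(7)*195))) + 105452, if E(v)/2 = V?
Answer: -156558 + I*√148253 ≈ -1.5656e+5 + 385.04*I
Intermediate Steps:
E(v) = 18 (E(v) = 2*9 = 18)
(-262010 + √(-151799 + (36 + E(7)*195))) + 105452 = (-262010 + √(-151799 + (36 + 18*195))) + 105452 = (-262010 + √(-151799 + (36 + 3510))) + 105452 = (-262010 + √(-151799 + 3546)) + 105452 = (-262010 + √(-148253)) + 105452 = (-262010 + I*√148253) + 105452 = -156558 + I*√148253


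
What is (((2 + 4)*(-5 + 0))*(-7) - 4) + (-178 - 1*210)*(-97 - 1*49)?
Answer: 56854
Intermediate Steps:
(((2 + 4)*(-5 + 0))*(-7) - 4) + (-178 - 1*210)*(-97 - 1*49) = ((6*(-5))*(-7) - 4) + (-178 - 210)*(-97 - 49) = (-30*(-7) - 4) - 388*(-146) = (210 - 4) + 56648 = 206 + 56648 = 56854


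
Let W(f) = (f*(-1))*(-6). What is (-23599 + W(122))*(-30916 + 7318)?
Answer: 539615466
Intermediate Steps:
W(f) = 6*f (W(f) = -f*(-6) = 6*f)
(-23599 + W(122))*(-30916 + 7318) = (-23599 + 6*122)*(-30916 + 7318) = (-23599 + 732)*(-23598) = -22867*(-23598) = 539615466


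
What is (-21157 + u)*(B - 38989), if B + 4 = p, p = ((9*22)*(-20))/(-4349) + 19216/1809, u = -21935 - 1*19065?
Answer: 6354113146670491/2622447 ≈ 2.4230e+9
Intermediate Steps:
u = -41000 (u = -21935 - 19065 = -41000)
p = 90734024/7867341 (p = (198*(-20))*(-1/4349) + 19216*(1/1809) = -3960*(-1/4349) + 19216/1809 = 3960/4349 + 19216/1809 = 90734024/7867341 ≈ 11.533)
B = 59264660/7867341 (B = -4 + 90734024/7867341 = 59264660/7867341 ≈ 7.5330)
(-21157 + u)*(B - 38989) = (-21157 - 41000)*(59264660/7867341 - 38989) = -62157*(-306680493589/7867341) = 6354113146670491/2622447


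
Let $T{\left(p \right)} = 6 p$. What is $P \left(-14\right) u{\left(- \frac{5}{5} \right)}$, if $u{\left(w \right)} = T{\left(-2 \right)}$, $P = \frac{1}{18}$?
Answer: $\frac{28}{3} \approx 9.3333$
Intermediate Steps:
$P = \frac{1}{18} \approx 0.055556$
$u{\left(w \right)} = -12$ ($u{\left(w \right)} = 6 \left(-2\right) = -12$)
$P \left(-14\right) u{\left(- \frac{5}{5} \right)} = \frac{1}{18} \left(-14\right) \left(-12\right) = \left(- \frac{7}{9}\right) \left(-12\right) = \frac{28}{3}$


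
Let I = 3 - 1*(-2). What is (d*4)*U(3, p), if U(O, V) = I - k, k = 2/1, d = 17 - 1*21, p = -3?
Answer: -48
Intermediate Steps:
d = -4 (d = 17 - 21 = -4)
I = 5 (I = 3 + 2 = 5)
k = 2 (k = 2*1 = 2)
U(O, V) = 3 (U(O, V) = 5 - 1*2 = 5 - 2 = 3)
(d*4)*U(3, p) = -4*4*3 = -16*3 = -48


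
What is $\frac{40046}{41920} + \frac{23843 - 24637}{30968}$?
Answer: $\frac{75428753}{81136160} \approx 0.92966$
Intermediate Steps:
$\frac{40046}{41920} + \frac{23843 - 24637}{30968} = 40046 \cdot \frac{1}{41920} - \frac{397}{15484} = \frac{20023}{20960} - \frac{397}{15484} = \frac{75428753}{81136160}$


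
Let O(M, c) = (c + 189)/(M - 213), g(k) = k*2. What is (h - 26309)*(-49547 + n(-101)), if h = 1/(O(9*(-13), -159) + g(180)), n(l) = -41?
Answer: 5164953184160/3959 ≈ 1.3046e+9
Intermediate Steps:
g(k) = 2*k
O(M, c) = (189 + c)/(-213 + M)
h = 11/3959 (h = 1/((189 - 159)/(-213 + 9*(-13)) + 2*180) = 1/(30/(-213 - 117) + 360) = 1/(30/(-330) + 360) = 1/(-1/330*30 + 360) = 1/(-1/11 + 360) = 1/(3959/11) = 11/3959 ≈ 0.0027785)
(h - 26309)*(-49547 + n(-101)) = (11/3959 - 26309)*(-49547 - 41) = -104157320/3959*(-49588) = 5164953184160/3959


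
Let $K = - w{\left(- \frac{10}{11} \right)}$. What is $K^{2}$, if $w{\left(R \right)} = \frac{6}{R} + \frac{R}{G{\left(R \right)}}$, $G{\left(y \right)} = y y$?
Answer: $\frac{5929}{100} \approx 59.29$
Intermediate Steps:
$G{\left(y \right)} = y^{2}$
$w{\left(R \right)} = \frac{7}{R}$ ($w{\left(R \right)} = \frac{6}{R} + \frac{R}{R^{2}} = \frac{6}{R} + \frac{1}{R} = \frac{7}{R}$)
$K = \frac{77}{10}$ ($K = - \frac{7}{\left(-10\right) \frac{1}{11}} = - \frac{7}{- \frac{10}{11}} = - \frac{7 \left(-11\right)}{10} = \left(-1\right) \left(- \frac{77}{10}\right) = \frac{77}{10} \approx 7.7$)
$K^{2} = \left(\frac{77}{10}\right)^{2} = \frac{5929}{100}$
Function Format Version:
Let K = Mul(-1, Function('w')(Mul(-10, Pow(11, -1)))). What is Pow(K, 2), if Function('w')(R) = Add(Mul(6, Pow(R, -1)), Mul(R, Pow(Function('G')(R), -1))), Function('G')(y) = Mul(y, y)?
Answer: Rational(5929, 100) ≈ 59.290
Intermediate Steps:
Function('G')(y) = Pow(y, 2)
Function('w')(R) = Mul(7, Pow(R, -1)) (Function('w')(R) = Add(Mul(6, Pow(R, -1)), Mul(R, Pow(Pow(R, 2), -1))) = Add(Mul(6, Pow(R, -1)), Mul(R, Pow(R, -2))) = Add(Mul(6, Pow(R, -1)), Pow(R, -1)) = Mul(7, Pow(R, -1)))
K = Rational(77, 10) (K = Mul(-1, Mul(7, Pow(Mul(-10, Pow(11, -1)), -1))) = Mul(-1, Mul(7, Pow(Mul(-10, Rational(1, 11)), -1))) = Mul(-1, Mul(7, Pow(Rational(-10, 11), -1))) = Mul(-1, Mul(7, Rational(-11, 10))) = Mul(-1, Rational(-77, 10)) = Rational(77, 10) ≈ 7.7000)
Pow(K, 2) = Pow(Rational(77, 10), 2) = Rational(5929, 100)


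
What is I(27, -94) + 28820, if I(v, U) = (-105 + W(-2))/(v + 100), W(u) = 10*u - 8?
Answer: 3660007/127 ≈ 28819.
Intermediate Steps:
W(u) = -8 + 10*u
I(v, U) = -133/(100 + v) (I(v, U) = (-105 + (-8 + 10*(-2)))/(v + 100) = (-105 + (-8 - 20))/(100 + v) = (-105 - 28)/(100 + v) = -133/(100 + v))
I(27, -94) + 28820 = -133/(100 + 27) + 28820 = -133/127 + 28820 = 3660007/127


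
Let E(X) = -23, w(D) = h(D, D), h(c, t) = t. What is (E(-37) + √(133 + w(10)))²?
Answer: (23 - √143)² ≈ 121.92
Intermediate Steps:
w(D) = D
(E(-37) + √(133 + w(10)))² = (-23 + √(133 + 10))² = (-23 + √143)²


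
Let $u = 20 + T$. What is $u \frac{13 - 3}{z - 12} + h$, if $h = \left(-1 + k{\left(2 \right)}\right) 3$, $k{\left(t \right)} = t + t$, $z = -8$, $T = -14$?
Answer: $6$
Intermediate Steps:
$k{\left(t \right)} = 2 t$
$u = 6$ ($u = 20 - 14 = 6$)
$h = 9$ ($h = \left(-1 + 2 \cdot 2\right) 3 = \left(-1 + 4\right) 3 = 3 \cdot 3 = 9$)
$u \frac{13 - 3}{z - 12} + h = 6 \frac{13 - 3}{-8 - 12} + 9 = 6 \frac{10}{-20} + 9 = 6 \cdot 10 \left(- \frac{1}{20}\right) + 9 = 6 \left(- \frac{1}{2}\right) + 9 = -3 + 9 = 6$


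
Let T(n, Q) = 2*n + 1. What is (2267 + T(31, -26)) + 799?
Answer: 3129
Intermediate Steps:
T(n, Q) = 1 + 2*n
(2267 + T(31, -26)) + 799 = (2267 + (1 + 2*31)) + 799 = (2267 + (1 + 62)) + 799 = (2267 + 63) + 799 = 2330 + 799 = 3129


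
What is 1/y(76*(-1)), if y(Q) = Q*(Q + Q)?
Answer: 1/11552 ≈ 8.6565e-5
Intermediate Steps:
y(Q) = 2*Q**2 (y(Q) = Q*(2*Q) = 2*Q**2)
1/y(76*(-1)) = 1/(2*(76*(-1))**2) = 1/(2*(-76)**2) = 1/(2*5776) = 1/11552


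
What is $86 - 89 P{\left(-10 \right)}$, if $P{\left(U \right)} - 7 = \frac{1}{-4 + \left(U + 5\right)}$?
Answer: $- \frac{4744}{9} \approx -527.11$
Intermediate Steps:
$P{\left(U \right)} = 7 + \frac{1}{1 + U}$ ($P{\left(U \right)} = 7 + \frac{1}{-4 + \left(U + 5\right)} = 7 + \frac{1}{-4 + \left(5 + U\right)} = 7 + \frac{1}{1 + U}$)
$86 - 89 P{\left(-10 \right)} = 86 - 89 \frac{8 + 7 \left(-10\right)}{1 - 10} = 86 - 89 \frac{8 - 70}{-9} = 86 - 89 \left(\left(- \frac{1}{9}\right) \left(-62\right)\right) = 86 - \frac{5518}{9} = - \frac{4744}{9}$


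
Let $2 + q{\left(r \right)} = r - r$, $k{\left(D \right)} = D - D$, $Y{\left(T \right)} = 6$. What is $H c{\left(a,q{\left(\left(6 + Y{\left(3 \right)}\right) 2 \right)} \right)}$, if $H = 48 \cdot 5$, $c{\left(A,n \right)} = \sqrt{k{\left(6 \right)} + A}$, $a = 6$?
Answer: $240 \sqrt{6} \approx 587.88$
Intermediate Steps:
$k{\left(D \right)} = 0$
$q{\left(r \right)} = -2$ ($q{\left(r \right)} = -2 + \left(r - r\right) = -2 + 0 = -2$)
$c{\left(A,n \right)} = \sqrt{A}$ ($c{\left(A,n \right)} = \sqrt{0 + A} = \sqrt{A}$)
$H = 240$
$H c{\left(a,q{\left(\left(6 + Y{\left(3 \right)}\right) 2 \right)} \right)} = 240 \sqrt{6}$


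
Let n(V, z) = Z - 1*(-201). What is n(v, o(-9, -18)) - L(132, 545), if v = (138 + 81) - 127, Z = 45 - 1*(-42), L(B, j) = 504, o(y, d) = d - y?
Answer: -216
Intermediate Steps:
Z = 87 (Z = 45 + 42 = 87)
v = 92 (v = 219 - 127 = 92)
n(V, z) = 288 (n(V, z) = 87 - 1*(-201) = 87 + 201 = 288)
n(v, o(-9, -18)) - L(132, 545) = 288 - 1*504 = 288 - 504 = -216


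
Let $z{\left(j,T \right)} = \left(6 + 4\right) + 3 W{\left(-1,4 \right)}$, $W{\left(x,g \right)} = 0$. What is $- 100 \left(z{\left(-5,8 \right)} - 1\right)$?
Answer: $-900$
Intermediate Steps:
$z{\left(j,T \right)} = 10$ ($z{\left(j,T \right)} = \left(6 + 4\right) + 3 \cdot 0 = 10 + 0 = 10$)
$- 100 \left(z{\left(-5,8 \right)} - 1\right) = - 100 \left(10 - 1\right) = \left(-100\right) 9 = -900$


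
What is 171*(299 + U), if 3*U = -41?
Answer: 48792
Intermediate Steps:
U = -41/3 (U = (⅓)*(-41) = -41/3 ≈ -13.667)
171*(299 + U) = 171*(299 - 41/3) = 171*(856/3) = 48792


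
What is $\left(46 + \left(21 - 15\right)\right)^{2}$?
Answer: $2704$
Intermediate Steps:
$\left(46 + \left(21 - 15\right)\right)^{2} = \left(46 + 6\right)^{2} = 52^{2} = 2704$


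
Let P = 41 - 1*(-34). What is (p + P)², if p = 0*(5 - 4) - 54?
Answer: 441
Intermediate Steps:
P = 75 (P = 41 + 34 = 75)
p = -54 (p = 0*1 - 54 = 0 - 54 = -54)
(p + P)² = (-54 + 75)² = 21² = 441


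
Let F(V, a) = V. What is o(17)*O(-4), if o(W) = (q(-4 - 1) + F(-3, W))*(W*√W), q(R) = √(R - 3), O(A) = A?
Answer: 204*√17 - 136*I*√34 ≈ 841.11 - 793.01*I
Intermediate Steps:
q(R) = √(-3 + R)
o(W) = W^(3/2)*(-3 + 2*I*√2) (o(W) = (√(-3 + (-4 - 1)) - 3)*(W*√W) = (√(-3 - 5) - 3)*W^(3/2) = (√(-8) - 3)*W^(3/2) = (2*I*√2 - 3)*W^(3/2) = (-3 + 2*I*√2)*W^(3/2) = W^(3/2)*(-3 + 2*I*√2))
o(17)*O(-4) = (17^(3/2)*(-3 + 2*I*√2))*(-4) = ((17*√17)*(-3 + 2*I*√2))*(-4) = (17*√17*(-3 + 2*I*√2))*(-4) = -68*√17*(-3 + 2*I*√2)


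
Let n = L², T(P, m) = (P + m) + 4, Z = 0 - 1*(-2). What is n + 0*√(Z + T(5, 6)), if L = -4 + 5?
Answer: 1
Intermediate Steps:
Z = 2 (Z = 0 + 2 = 2)
L = 1
T(P, m) = 4 + P + m
n = 1 (n = 1² = 1)
n + 0*√(Z + T(5, 6)) = 1 + 0*√(2 + (4 + 5 + 6)) = 1 + 0*√(2 + 15) = 1 + 0*√17 = 1 + 0 = 1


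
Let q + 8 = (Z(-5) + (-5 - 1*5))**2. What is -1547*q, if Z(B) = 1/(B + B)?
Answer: -14543347/100 ≈ -1.4543e+5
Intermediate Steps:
Z(B) = 1/(2*B)
q = 9401/100 (q = -8 + ((1/2)/(-5) + (-5 - 1*5))**2 = -8 + ((1/2)*(-1/5) + (-5 - 5))**2 = -8 + (-1/10 - 10)**2 = -8 + (-101/10)**2 = -8 + 10201/100 = 9401/100 ≈ 94.010)
-1547*q = -1547*9401/100 = -14543347/100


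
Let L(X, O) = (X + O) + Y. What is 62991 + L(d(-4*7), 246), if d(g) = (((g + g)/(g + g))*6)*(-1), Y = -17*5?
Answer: 63146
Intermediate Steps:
Y = -85
d(g) = -6 (d(g) = (((2*g)/((2*g)))*6)*(-1) = (((2*g)*(1/(2*g)))*6)*(-1) = (1*6)*(-1) = 6*(-1) = -6)
L(X, O) = -85 + O + X (L(X, O) = (X + O) - 85 = (O + X) - 85 = -85 + O + X)
62991 + L(d(-4*7), 246) = 62991 + (-85 + 246 - 6) = 62991 + 155 = 63146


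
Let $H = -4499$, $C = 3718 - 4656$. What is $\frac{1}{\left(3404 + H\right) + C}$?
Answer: $- \frac{1}{2033} \approx -0.00049188$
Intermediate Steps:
$C = -938$ ($C = 3718 - 4656 = -938$)
$\frac{1}{\left(3404 + H\right) + C} = \frac{1}{\left(3404 - 4499\right) - 938} = \frac{1}{-1095 - 938} = \frac{1}{-2033} = - \frac{1}{2033}$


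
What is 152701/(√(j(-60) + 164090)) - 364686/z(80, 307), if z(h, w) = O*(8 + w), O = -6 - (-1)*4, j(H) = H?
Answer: 8683/15 + 152701*√164030/164030 ≈ 955.90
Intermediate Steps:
O = -2 (O = -6 - 1*(-4) = -6 + 4 = -2)
z(h, w) = -16 - 2*w (z(h, w) = -2*(8 + w) = -16 - 2*w)
152701/(√(j(-60) + 164090)) - 364686/z(80, 307) = 152701/(√(-60 + 164090)) - 364686/(-16 - 2*307) = 152701/(√164030) - 364686/(-16 - 614) = 152701*(√164030/164030) - 364686/(-630) = 152701*√164030/164030 - 364686*(-1/630) = 152701*√164030/164030 + 8683/15 = 8683/15 + 152701*√164030/164030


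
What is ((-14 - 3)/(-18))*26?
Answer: 221/9 ≈ 24.556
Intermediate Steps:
((-14 - 3)/(-18))*26 = -17*(-1/18)*26 = (17/18)*26 = 221/9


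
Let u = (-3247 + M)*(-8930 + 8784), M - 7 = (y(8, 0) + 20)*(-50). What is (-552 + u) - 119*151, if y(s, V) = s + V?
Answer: 658919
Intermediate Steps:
y(s, V) = V + s
M = -1393 (M = 7 + ((0 + 8) + 20)*(-50) = 7 + (8 + 20)*(-50) = 7 + 28*(-50) = 7 - 1400 = -1393)
u = 677440 (u = (-3247 - 1393)*(-8930 + 8784) = -4640*(-146) = 677440)
(-552 + u) - 119*151 = (-552 + 677440) - 119*151 = 676888 - 1*17969 = 676888 - 17969 = 658919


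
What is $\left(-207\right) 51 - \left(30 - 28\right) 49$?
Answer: $-10655$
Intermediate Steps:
$\left(-207\right) 51 - \left(30 - 28\right) 49 = -10557 - 2 \cdot 49 = -10557 - 98 = -10655$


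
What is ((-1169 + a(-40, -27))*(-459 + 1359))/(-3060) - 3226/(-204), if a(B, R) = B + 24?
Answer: 37163/102 ≈ 364.34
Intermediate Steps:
a(B, R) = 24 + B
((-1169 + a(-40, -27))*(-459 + 1359))/(-3060) - 3226/(-204) = ((-1169 + (24 - 40))*(-459 + 1359))/(-3060) - 3226/(-204) = ((-1169 - 16)*900)*(-1/3060) - 3226*(-1/204) = -1185*900*(-1/3060) + 1613/102 = -1066500*(-1/3060) + 1613/102 = 5925/17 + 1613/102 = 37163/102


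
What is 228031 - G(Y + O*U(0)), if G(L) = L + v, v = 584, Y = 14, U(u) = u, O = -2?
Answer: 227433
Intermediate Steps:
G(L) = 584 + L (G(L) = L + 584 = 584 + L)
228031 - G(Y + O*U(0)) = 228031 - (584 + (14 - 2*0)) = 228031 - (584 + (14 + 0)) = 228031 - (584 + 14) = 228031 - 1*598 = 228031 - 598 = 227433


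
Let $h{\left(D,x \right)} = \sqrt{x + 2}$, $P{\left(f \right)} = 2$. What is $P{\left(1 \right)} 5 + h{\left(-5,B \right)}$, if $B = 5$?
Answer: $10 + \sqrt{7} \approx 12.646$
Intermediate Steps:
$h{\left(D,x \right)} = \sqrt{2 + x}$
$P{\left(1 \right)} 5 + h{\left(-5,B \right)} = 2 \cdot 5 + \sqrt{2 + 5} = 10 + \sqrt{7}$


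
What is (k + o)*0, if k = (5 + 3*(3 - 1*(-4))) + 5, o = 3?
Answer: 0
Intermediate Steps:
k = 31 (k = (5 + 3*(3 + 4)) + 5 = (5 + 3*7) + 5 = (5 + 21) + 5 = 26 + 5 = 31)
(k + o)*0 = (31 + 3)*0 = 34*0 = 0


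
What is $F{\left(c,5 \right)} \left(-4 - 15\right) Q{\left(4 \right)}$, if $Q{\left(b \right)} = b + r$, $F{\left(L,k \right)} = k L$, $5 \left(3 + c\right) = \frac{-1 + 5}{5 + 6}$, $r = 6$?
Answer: $\frac{30590}{11} \approx 2780.9$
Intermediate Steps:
$c = - \frac{161}{55}$ ($c = -3 + \frac{\left(-1 + 5\right) \frac{1}{5 + 6}}{5} = -3 + \frac{4 \cdot \frac{1}{11}}{5} = -3 + \frac{1}{5} \cdot \frac{4}{11} = -3 + \frac{4}{55} = - \frac{161}{55} \approx -2.9273$)
$F{\left(L,k \right)} = L k$
$Q{\left(b \right)} = 6 + b$ ($Q{\left(b \right)} = b + 6 = 6 + b$)
$F{\left(c,5 \right)} \left(-4 - 15\right) Q{\left(4 \right)} = \left(- \frac{161}{55}\right) 5 \left(-4 - 15\right) \left(6 + 4\right) = - \frac{161 \left(-4 - 15\right)}{11} \cdot 10 = \left(- \frac{161}{11}\right) \left(-19\right) 10 = \frac{3059}{11} \cdot 10 = \frac{30590}{11}$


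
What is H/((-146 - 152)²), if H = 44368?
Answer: 11092/22201 ≈ 0.49962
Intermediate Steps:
H/((-146 - 152)²) = 44368/((-146 - 152)²) = 44368/((-298)²) = 44368/88804 = 44368*(1/88804) = 11092/22201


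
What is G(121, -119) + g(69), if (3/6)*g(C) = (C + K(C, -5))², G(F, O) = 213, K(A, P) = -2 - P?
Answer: 10581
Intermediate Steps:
g(C) = 2*(3 + C)² (g(C) = 2*(C + (-2 - 1*(-5)))² = 2*(C + (-2 + 5))² = 2*(C + 3)² = 2*(3 + C)²)
G(121, -119) + g(69) = 213 + 2*(3 + 69)² = 213 + 2*72² = 213 + 2*5184 = 213 + 10368 = 10581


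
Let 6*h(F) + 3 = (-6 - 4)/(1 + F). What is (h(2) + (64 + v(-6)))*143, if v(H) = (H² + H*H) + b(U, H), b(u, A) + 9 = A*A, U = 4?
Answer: 416845/18 ≈ 23158.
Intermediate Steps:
b(u, A) = -9 + A² (b(u, A) = -9 + A*A = -9 + A²)
v(H) = -9 + 3*H² (v(H) = (H² + H*H) + (-9 + H²) = (H² + H²) + (-9 + H²) = 2*H² + (-9 + H²) = -9 + 3*H²)
h(F) = -½ - 5/(3*(1 + F)) (h(F) = -½ + ((-6 - 4)/(1 + F))/6 = -½ + (-10/(1 + F))/6 = -½ - 5/(3*(1 + F)))
(h(2) + (64 + v(-6)))*143 = ((-13 - 3*2)/(6*(1 + 2)) + (64 + (-9 + 3*(-6)²)))*143 = ((⅙)*(-13 - 6)/3 + (64 + (-9 + 3*36)))*143 = ((⅙)*(⅓)*(-19) + (64 + (-9 + 108)))*143 = (-19/18 + (64 + 99))*143 = (-19/18 + 163)*143 = (2915/18)*143 = 416845/18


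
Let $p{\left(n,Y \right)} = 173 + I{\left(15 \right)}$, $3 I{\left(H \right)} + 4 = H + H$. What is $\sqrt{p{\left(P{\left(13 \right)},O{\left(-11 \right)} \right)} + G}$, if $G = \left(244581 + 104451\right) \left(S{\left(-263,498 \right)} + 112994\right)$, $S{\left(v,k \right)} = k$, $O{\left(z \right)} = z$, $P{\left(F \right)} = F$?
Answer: $\frac{\sqrt{356511059331}}{3} \approx 1.9903 \cdot 10^{5}$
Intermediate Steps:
$I{\left(H \right)} = - \frac{4}{3} + \frac{2 H}{3}$ ($I{\left(H \right)} = - \frac{4}{3} + \frac{H + H}{3} = - \frac{4}{3} + \frac{2 H}{3}$)
$p{\left(n,Y \right)} = \frac{545}{3}$ ($p{\left(n,Y \right)} = 173 + \left(- \frac{4}{3} + \frac{2}{3} \cdot 15\right) = 173 + \left(- \frac{4}{3} + 10\right) = 173 + \frac{26}{3} = \frac{545}{3}$)
$G = 39612339744$ ($G = \left(244581 + 104451\right) \left(498 + 112994\right) = 349032 \cdot 113492 = 39612339744$)
$\sqrt{p{\left(P{\left(13 \right)},O{\left(-11 \right)} \right)} + G} = \sqrt{\frac{545}{3} + 39612339744} = \sqrt{\frac{118837019777}{3}} = \frac{\sqrt{356511059331}}{3}$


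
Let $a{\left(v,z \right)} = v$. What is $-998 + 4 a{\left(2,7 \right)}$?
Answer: $-990$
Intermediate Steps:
$-998 + 4 a{\left(2,7 \right)} = -998 + 4 \cdot 2 = -998 + 8 = -990$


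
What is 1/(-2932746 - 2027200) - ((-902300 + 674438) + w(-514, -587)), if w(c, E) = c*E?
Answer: -366321771777/4959946 ≈ -73856.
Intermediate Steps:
w(c, E) = E*c
1/(-2932746 - 2027200) - ((-902300 + 674438) + w(-514, -587)) = 1/(-2932746 - 2027200) - ((-902300 + 674438) - 587*(-514)) = 1/(-4959946) - (-227862 + 301718) = -1/4959946 - 1*73856 = -1/4959946 - 73856 = -366321771777/4959946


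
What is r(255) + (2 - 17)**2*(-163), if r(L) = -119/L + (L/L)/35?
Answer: -3850921/105 ≈ -36675.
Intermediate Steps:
r(L) = 1/35 - 119/L (r(L) = -119/L + 1*(1/35) = -119/L + 1/35 = 1/35 - 119/L)
r(255) + (2 - 17)**2*(-163) = (1/35)*(-4165 + 255)/255 + (2 - 17)**2*(-163) = (1/35)*(1/255)*(-3910) + (-15)**2*(-163) = -46/105 + 225*(-163) = -46/105 - 36675 = -3850921/105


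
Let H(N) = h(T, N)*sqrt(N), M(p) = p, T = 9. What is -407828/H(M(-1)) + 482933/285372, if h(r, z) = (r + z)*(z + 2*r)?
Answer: 482933/285372 + 101957*I/34 ≈ 1.6923 + 2998.7*I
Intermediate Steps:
H(N) = sqrt(N)*(162 + N**2 + 27*N) (H(N) = (N**2 + 2*9**2 + 3*9*N)*sqrt(N) = (N**2 + 2*81 + 27*N)*sqrt(N) = (N**2 + 162 + 27*N)*sqrt(N) = (162 + N**2 + 27*N)*sqrt(N) = sqrt(N)*(162 + N**2 + 27*N))
-407828/H(M(-1)) + 482933/285372 = -407828*(-I/(162 + (-1)**2 + 27*(-1))) + 482933/285372 = -407828*(-I/(162 + 1 - 27)) + 482933*(1/285372) = -407828*(-I/136) + 482933/285372 = -(-101957)*I/34 + 482933/285372 = 101957*I/34 + 482933/285372 = 482933/285372 + 101957*I/34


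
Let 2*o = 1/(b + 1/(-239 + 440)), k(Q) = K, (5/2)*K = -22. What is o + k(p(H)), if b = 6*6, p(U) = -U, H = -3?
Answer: -635851/72370 ≈ -8.7861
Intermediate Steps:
K = -44/5 (K = (⅖)*(-22) = -44/5 ≈ -8.8000)
b = 36
k(Q) = -44/5
o = 201/14474 (o = 1/(2*(36 + 1/(-239 + 440))) = 1/(2*(36 + 1/201)) = 1/(2*(7237/201)) = (½)*(201/7237) = 201/14474 ≈ 0.013887)
o + k(p(H)) = 201/14474 - 44/5 = -635851/72370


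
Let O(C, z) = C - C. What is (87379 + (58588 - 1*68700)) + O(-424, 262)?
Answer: 77267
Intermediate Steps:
O(C, z) = 0
(87379 + (58588 - 1*68700)) + O(-424, 262) = (87379 + (58588 - 1*68700)) + 0 = (87379 + (58588 - 68700)) + 0 = (87379 - 10112) + 0 = 77267 + 0 = 77267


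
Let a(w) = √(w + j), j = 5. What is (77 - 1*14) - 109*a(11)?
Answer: -373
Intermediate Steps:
a(w) = √(5 + w) (a(w) = √(w + 5) = √(5 + w))
(77 - 1*14) - 109*a(11) = (77 - 1*14) - 109*√(5 + 11) = (77 - 14) - 109*√16 = 63 - 109*4 = 63 - 436 = -373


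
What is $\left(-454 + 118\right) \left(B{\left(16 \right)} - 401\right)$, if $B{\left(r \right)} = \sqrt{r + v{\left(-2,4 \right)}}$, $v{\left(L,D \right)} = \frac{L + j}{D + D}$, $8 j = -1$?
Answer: $134736 - 42 \sqrt{1007} \approx 1.334 \cdot 10^{5}$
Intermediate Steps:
$j = - \frac{1}{8}$ ($j = \frac{1}{8} \left(-1\right) = - \frac{1}{8} \approx -0.125$)
$v{\left(L,D \right)} = \frac{- \frac{1}{8} + L}{2 D}$ ($v{\left(L,D \right)} = \frac{L - \frac{1}{8}}{D + D} = \frac{- \frac{1}{8} + L}{2 D}$)
$B{\left(r \right)} = \sqrt{- \frac{17}{64} + r}$ ($B{\left(r \right)} = \sqrt{r + \frac{-1 + 8 \left(-2\right)}{16 \cdot 4}} = \sqrt{r + \frac{1}{16} \cdot \frac{1}{4} \left(-1 - 16\right)} = \sqrt{r + \frac{1}{16} \cdot \frac{1}{4} \left(-17\right)} = \sqrt{r - \frac{17}{64}} = \sqrt{- \frac{17}{64} + r}$)
$\left(-454 + 118\right) \left(B{\left(16 \right)} - 401\right) = \left(-454 + 118\right) \left(\frac{\sqrt{-17 + 64 \cdot 16}}{8} - 401\right) = - 336 \left(\frac{\sqrt{-17 + 1024}}{8} - 401\right) = - 336 \left(\frac{\sqrt{1007}}{8} - 401\right) = - 336 \left(-401 + \frac{\sqrt{1007}}{8}\right) = 134736 - 42 \sqrt{1007}$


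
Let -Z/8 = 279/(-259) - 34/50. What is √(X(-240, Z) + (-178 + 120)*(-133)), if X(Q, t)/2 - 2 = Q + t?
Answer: √12185457382/1295 ≈ 85.241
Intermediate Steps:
Z = 91024/6475 (Z = -8*(279/(-259) - 34/50) = -8*(279*(-1/259) - 34*1/50) = -8*(-279/259 - 17/25) = -8*(-11378/6475) = 91024/6475 ≈ 14.058)
X(Q, t) = 4 + 2*Q + 2*t (X(Q, t) = 4 + 2*(Q + t) = 4 + (2*Q + 2*t) = 4 + 2*Q + 2*t)
√(X(-240, Z) + (-178 + 120)*(-133)) = √((4 + 2*(-240) + 2*(91024/6475)) + (-178 + 120)*(-133)) = √((4 - 480 + 182048/6475) - 58*(-133)) = √(-2900052/6475 + 7714) = √(47048098/6475) = √12185457382/1295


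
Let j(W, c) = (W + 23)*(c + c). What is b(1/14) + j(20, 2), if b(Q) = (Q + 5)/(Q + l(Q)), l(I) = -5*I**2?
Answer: 2542/9 ≈ 282.44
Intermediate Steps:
j(W, c) = 2*c*(23 + W) (j(W, c) = (23 + W)*(2*c) = 2*c*(23 + W))
b(Q) = (5 + Q)/(Q - 5*Q**2) (b(Q) = (Q + 5)/(Q - 5*Q**2) = (5 + Q)/(Q - 5*Q**2))
b(1/14) + j(20, 2) = (-5 - 1/14)/((1/14)*(-1 + 5/14)) + 2*2*(23 + 20) = (-5 - 1*1/14)/((1/14)*(-1 + 5*(1/14))) + 2*2*43 = 14*(-5 - 1/14)/(-1 + 5/14) + 172 = 14*(-71/14)/(-9/14) + 172 = 14*(-14/9)*(-71/14) + 172 = 994/9 + 172 = 2542/9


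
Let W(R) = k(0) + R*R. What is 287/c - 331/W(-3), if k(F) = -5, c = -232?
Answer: -19485/232 ≈ -83.987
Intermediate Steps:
W(R) = -5 + R² (W(R) = -5 + R*R = -5 + R²)
287/c - 331/W(-3) = 287/(-232) - 331/(-5 + (-3)²) = 287*(-1/232) - 331/(-5 + 9) = -287/232 - 331/4 = -19485/232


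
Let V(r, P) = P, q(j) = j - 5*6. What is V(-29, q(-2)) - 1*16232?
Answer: -16264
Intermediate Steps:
q(j) = -30 + j (q(j) = j - 30 = -30 + j)
V(-29, q(-2)) - 1*16232 = (-30 - 2) - 1*16232 = -32 - 16232 = -16264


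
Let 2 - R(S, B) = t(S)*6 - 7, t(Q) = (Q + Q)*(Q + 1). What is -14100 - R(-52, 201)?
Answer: 17715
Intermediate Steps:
t(Q) = 2*Q*(1 + Q) (t(Q) = (2*Q)*(1 + Q) = 2*Q*(1 + Q))
R(S, B) = 9 - 12*S*(1 + S) (R(S, B) = 2 - ((2*S*(1 + S))*6 - 7) = 2 - (12*S*(1 + S) - 7) = 2 - (-7 + 12*S*(1 + S)) = 2 + (7 - 12*S*(1 + S)) = 9 - 12*S*(1 + S))
-14100 - R(-52, 201) = -14100 - (9 - 12*(-52)*(1 - 52)) = -14100 - (9 - 12*(-52)*(-51)) = -14100 - (9 - 31824) = -14100 - 1*(-31815) = -14100 + 31815 = 17715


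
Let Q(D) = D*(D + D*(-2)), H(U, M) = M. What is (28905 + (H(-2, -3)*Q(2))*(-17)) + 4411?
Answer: 33112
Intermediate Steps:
Q(D) = -D**2 (Q(D) = D*(D - 2*D) = D*(-D) = -D**2)
(28905 + (H(-2, -3)*Q(2))*(-17)) + 4411 = (28905 - (-3)*2**2*(-17)) + 4411 = (28905 - (-3)*4*(-17)) + 4411 = (28905 - 3*(-4)*(-17)) + 4411 = (28905 + 12*(-17)) + 4411 = (28905 - 204) + 4411 = 28701 + 4411 = 33112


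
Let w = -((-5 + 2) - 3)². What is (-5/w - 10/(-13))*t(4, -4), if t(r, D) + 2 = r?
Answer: 425/234 ≈ 1.8162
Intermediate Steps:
t(r, D) = -2 + r
w = -36 (w = -(-3 - 3)² = -1*(-6)² = -1*36 = -36)
(-5/w - 10/(-13))*t(4, -4) = (-5/(-36) - 10/(-13))*(-2 + 4) = (-5*(-1/36) - 10*(-1/13))*2 = (5/36 + 10/13)*2 = (425/468)*2 = 425/234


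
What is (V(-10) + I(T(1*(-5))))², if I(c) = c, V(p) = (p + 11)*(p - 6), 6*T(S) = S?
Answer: 10201/36 ≈ 283.36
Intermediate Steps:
T(S) = S/6
V(p) = (-6 + p)*(11 + p) (V(p) = (11 + p)*(-6 + p) = (-6 + p)*(11 + p))
(V(-10) + I(T(1*(-5))))² = ((-66 + (-10)² + 5*(-10)) + (1*(-5))/6)² = ((-66 + 100 - 50) + (⅙)*(-5))² = (-16 - ⅚)² = (-101/6)² = 10201/36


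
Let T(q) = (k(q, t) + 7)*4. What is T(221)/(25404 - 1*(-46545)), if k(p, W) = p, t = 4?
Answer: 304/23983 ≈ 0.012676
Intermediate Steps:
T(q) = 28 + 4*q (T(q) = (q + 7)*4 = (7 + q)*4 = 28 + 4*q)
T(221)/(25404 - 1*(-46545)) = (28 + 4*221)/(25404 - 1*(-46545)) = (28 + 884)/(25404 + 46545) = 912/71949 = 912*(1/71949) = 304/23983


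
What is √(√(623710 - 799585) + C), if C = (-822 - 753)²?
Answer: √(2480625 + 5*I*√7035) ≈ 1575.0 + 0.13*I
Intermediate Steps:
C = 2480625 (C = (-1575)² = 2480625)
√(√(623710 - 799585) + C) = √(√(623710 - 799585) + 2480625) = √(√(-175875) + 2480625) = √(5*I*√7035 + 2480625) = √(2480625 + 5*I*√7035)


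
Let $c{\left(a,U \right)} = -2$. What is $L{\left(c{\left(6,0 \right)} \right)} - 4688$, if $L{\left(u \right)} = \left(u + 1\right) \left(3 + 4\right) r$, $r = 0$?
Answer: $-4688$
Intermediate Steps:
$L{\left(u \right)} = 0$ ($L{\left(u \right)} = \left(u + 1\right) \left(3 + 4\right) 0 = \left(1 + u\right) 7 \cdot 0 = \left(1 + u\right) 0 = 0$)
$L{\left(c{\left(6,0 \right)} \right)} - 4688 = 0 - 4688 = -4688$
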